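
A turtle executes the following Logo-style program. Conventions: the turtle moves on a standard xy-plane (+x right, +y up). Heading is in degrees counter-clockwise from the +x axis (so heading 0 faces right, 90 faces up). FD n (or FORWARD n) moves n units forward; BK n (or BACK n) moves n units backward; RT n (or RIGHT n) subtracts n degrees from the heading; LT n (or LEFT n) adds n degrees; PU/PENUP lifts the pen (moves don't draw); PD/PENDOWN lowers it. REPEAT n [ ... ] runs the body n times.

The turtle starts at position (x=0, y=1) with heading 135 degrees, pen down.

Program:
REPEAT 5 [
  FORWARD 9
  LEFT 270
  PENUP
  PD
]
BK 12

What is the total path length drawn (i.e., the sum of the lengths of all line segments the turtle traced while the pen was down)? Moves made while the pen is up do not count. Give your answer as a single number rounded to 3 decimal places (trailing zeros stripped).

Answer: 57

Derivation:
Executing turtle program step by step:
Start: pos=(0,1), heading=135, pen down
REPEAT 5 [
  -- iteration 1/5 --
  FD 9: (0,1) -> (-6.364,7.364) [heading=135, draw]
  LT 270: heading 135 -> 45
  PU: pen up
  PD: pen down
  -- iteration 2/5 --
  FD 9: (-6.364,7.364) -> (0,13.728) [heading=45, draw]
  LT 270: heading 45 -> 315
  PU: pen up
  PD: pen down
  -- iteration 3/5 --
  FD 9: (0,13.728) -> (6.364,7.364) [heading=315, draw]
  LT 270: heading 315 -> 225
  PU: pen up
  PD: pen down
  -- iteration 4/5 --
  FD 9: (6.364,7.364) -> (0,1) [heading=225, draw]
  LT 270: heading 225 -> 135
  PU: pen up
  PD: pen down
  -- iteration 5/5 --
  FD 9: (0,1) -> (-6.364,7.364) [heading=135, draw]
  LT 270: heading 135 -> 45
  PU: pen up
  PD: pen down
]
BK 12: (-6.364,7.364) -> (-14.849,-1.121) [heading=45, draw]
Final: pos=(-14.849,-1.121), heading=45, 6 segment(s) drawn

Segment lengths:
  seg 1: (0,1) -> (-6.364,7.364), length = 9
  seg 2: (-6.364,7.364) -> (0,13.728), length = 9
  seg 3: (0,13.728) -> (6.364,7.364), length = 9
  seg 4: (6.364,7.364) -> (0,1), length = 9
  seg 5: (0,1) -> (-6.364,7.364), length = 9
  seg 6: (-6.364,7.364) -> (-14.849,-1.121), length = 12
Total = 57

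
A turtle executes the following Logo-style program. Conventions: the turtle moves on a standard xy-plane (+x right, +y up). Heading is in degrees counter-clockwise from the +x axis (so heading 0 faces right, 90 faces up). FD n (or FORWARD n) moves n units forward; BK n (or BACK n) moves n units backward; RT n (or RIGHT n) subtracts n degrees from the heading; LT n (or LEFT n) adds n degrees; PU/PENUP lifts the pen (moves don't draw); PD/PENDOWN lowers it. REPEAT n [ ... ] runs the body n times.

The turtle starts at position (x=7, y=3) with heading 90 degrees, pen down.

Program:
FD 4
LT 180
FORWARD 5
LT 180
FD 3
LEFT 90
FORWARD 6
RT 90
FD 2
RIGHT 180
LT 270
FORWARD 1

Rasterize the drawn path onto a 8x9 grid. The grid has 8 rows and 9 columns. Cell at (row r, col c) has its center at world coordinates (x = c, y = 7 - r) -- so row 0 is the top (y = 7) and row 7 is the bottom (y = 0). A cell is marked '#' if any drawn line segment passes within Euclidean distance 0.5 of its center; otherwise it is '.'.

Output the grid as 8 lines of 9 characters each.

Segment 0: (7,3) -> (7,7)
Segment 1: (7,7) -> (7,2)
Segment 2: (7,2) -> (7,5)
Segment 3: (7,5) -> (1,5)
Segment 4: (1,5) -> (1,7)
Segment 5: (1,7) -> (0,7)

Answer: ##.....#.
.#.....#.
.#######.
.......#.
.......#.
.......#.
.........
.........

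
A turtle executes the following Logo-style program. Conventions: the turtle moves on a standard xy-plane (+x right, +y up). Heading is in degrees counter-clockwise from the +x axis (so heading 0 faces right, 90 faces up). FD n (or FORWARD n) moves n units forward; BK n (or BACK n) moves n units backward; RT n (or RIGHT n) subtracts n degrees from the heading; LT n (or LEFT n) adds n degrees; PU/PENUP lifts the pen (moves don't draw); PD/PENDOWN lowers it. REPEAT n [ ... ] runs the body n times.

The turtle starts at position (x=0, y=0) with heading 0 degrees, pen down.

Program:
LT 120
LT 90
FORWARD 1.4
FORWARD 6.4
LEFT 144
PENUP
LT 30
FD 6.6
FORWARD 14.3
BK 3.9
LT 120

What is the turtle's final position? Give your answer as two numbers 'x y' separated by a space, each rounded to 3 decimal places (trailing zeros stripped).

Answer: 8.775 3.015

Derivation:
Executing turtle program step by step:
Start: pos=(0,0), heading=0, pen down
LT 120: heading 0 -> 120
LT 90: heading 120 -> 210
FD 1.4: (0,0) -> (-1.212,-0.7) [heading=210, draw]
FD 6.4: (-1.212,-0.7) -> (-6.755,-3.9) [heading=210, draw]
LT 144: heading 210 -> 354
PU: pen up
LT 30: heading 354 -> 24
FD 6.6: (-6.755,-3.9) -> (-0.726,-1.216) [heading=24, move]
FD 14.3: (-0.726,-1.216) -> (12.338,4.601) [heading=24, move]
BK 3.9: (12.338,4.601) -> (8.775,3.015) [heading=24, move]
LT 120: heading 24 -> 144
Final: pos=(8.775,3.015), heading=144, 2 segment(s) drawn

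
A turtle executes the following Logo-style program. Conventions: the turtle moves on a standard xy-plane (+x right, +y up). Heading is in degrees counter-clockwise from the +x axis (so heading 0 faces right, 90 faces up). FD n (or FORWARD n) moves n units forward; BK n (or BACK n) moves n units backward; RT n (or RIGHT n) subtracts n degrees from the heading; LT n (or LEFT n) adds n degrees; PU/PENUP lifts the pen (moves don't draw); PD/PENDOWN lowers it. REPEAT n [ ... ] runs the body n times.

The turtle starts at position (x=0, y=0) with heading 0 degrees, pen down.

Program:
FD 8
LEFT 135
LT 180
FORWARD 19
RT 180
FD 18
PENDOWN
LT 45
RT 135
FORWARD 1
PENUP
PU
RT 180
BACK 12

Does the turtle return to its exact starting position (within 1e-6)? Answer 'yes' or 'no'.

Answer: no

Derivation:
Executing turtle program step by step:
Start: pos=(0,0), heading=0, pen down
FD 8: (0,0) -> (8,0) [heading=0, draw]
LT 135: heading 0 -> 135
LT 180: heading 135 -> 315
FD 19: (8,0) -> (21.435,-13.435) [heading=315, draw]
RT 180: heading 315 -> 135
FD 18: (21.435,-13.435) -> (8.707,-0.707) [heading=135, draw]
PD: pen down
LT 45: heading 135 -> 180
RT 135: heading 180 -> 45
FD 1: (8.707,-0.707) -> (9.414,0) [heading=45, draw]
PU: pen up
PU: pen up
RT 180: heading 45 -> 225
BK 12: (9.414,0) -> (17.899,8.485) [heading=225, move]
Final: pos=(17.899,8.485), heading=225, 4 segment(s) drawn

Start position: (0, 0)
Final position: (17.899, 8.485)
Distance = 19.809; >= 1e-6 -> NOT closed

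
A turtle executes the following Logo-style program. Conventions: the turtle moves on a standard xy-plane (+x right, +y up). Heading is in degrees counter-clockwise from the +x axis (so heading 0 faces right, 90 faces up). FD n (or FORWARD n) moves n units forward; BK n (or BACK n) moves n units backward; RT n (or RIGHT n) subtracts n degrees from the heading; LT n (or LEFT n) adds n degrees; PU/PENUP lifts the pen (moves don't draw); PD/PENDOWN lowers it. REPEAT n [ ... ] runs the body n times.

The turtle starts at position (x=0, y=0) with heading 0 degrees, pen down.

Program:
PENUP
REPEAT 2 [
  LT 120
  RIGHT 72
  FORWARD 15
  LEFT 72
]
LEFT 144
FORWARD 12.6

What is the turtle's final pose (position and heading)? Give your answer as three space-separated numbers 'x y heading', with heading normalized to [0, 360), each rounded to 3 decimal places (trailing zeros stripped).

Answer: 6.875 19.391 24

Derivation:
Executing turtle program step by step:
Start: pos=(0,0), heading=0, pen down
PU: pen up
REPEAT 2 [
  -- iteration 1/2 --
  LT 120: heading 0 -> 120
  RT 72: heading 120 -> 48
  FD 15: (0,0) -> (10.037,11.147) [heading=48, move]
  LT 72: heading 48 -> 120
  -- iteration 2/2 --
  LT 120: heading 120 -> 240
  RT 72: heading 240 -> 168
  FD 15: (10.037,11.147) -> (-4.635,14.266) [heading=168, move]
  LT 72: heading 168 -> 240
]
LT 144: heading 240 -> 24
FD 12.6: (-4.635,14.266) -> (6.875,19.391) [heading=24, move]
Final: pos=(6.875,19.391), heading=24, 0 segment(s) drawn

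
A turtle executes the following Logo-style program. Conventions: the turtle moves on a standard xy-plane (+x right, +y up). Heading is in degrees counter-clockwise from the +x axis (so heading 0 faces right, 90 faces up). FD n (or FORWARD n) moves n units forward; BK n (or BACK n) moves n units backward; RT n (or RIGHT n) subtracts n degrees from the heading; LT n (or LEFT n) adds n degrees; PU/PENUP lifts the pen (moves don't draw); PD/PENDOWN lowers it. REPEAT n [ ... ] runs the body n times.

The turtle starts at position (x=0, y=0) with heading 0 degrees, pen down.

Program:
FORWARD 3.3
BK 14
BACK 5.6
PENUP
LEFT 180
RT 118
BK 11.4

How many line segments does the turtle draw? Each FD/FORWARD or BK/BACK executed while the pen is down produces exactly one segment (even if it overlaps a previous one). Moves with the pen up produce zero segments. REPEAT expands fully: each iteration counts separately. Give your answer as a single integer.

Executing turtle program step by step:
Start: pos=(0,0), heading=0, pen down
FD 3.3: (0,0) -> (3.3,0) [heading=0, draw]
BK 14: (3.3,0) -> (-10.7,0) [heading=0, draw]
BK 5.6: (-10.7,0) -> (-16.3,0) [heading=0, draw]
PU: pen up
LT 180: heading 0 -> 180
RT 118: heading 180 -> 62
BK 11.4: (-16.3,0) -> (-21.652,-10.066) [heading=62, move]
Final: pos=(-21.652,-10.066), heading=62, 3 segment(s) drawn
Segments drawn: 3

Answer: 3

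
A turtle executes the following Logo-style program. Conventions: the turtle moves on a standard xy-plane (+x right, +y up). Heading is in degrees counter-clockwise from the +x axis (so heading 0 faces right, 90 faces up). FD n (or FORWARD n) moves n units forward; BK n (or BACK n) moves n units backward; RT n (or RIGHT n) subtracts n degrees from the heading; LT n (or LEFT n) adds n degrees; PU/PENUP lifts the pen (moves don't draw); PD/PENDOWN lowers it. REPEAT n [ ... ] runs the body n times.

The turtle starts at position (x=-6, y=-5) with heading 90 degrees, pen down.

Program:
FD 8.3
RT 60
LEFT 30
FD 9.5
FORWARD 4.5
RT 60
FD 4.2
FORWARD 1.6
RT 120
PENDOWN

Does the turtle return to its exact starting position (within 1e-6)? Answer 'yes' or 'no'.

Executing turtle program step by step:
Start: pos=(-6,-5), heading=90, pen down
FD 8.3: (-6,-5) -> (-6,3.3) [heading=90, draw]
RT 60: heading 90 -> 30
LT 30: heading 30 -> 60
FD 9.5: (-6,3.3) -> (-1.25,11.527) [heading=60, draw]
FD 4.5: (-1.25,11.527) -> (1,15.424) [heading=60, draw]
RT 60: heading 60 -> 0
FD 4.2: (1,15.424) -> (5.2,15.424) [heading=0, draw]
FD 1.6: (5.2,15.424) -> (6.8,15.424) [heading=0, draw]
RT 120: heading 0 -> 240
PD: pen down
Final: pos=(6.8,15.424), heading=240, 5 segment(s) drawn

Start position: (-6, -5)
Final position: (6.8, 15.424)
Distance = 24.104; >= 1e-6 -> NOT closed

Answer: no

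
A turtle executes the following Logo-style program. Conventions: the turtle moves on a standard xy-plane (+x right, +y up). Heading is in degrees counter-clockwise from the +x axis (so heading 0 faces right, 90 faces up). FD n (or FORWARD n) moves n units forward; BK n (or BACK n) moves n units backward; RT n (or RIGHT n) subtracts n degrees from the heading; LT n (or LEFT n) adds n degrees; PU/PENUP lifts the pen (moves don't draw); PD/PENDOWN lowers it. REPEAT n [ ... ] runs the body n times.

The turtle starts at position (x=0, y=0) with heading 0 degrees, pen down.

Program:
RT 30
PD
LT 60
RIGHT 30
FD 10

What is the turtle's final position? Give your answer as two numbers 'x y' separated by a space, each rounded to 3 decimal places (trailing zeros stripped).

Executing turtle program step by step:
Start: pos=(0,0), heading=0, pen down
RT 30: heading 0 -> 330
PD: pen down
LT 60: heading 330 -> 30
RT 30: heading 30 -> 0
FD 10: (0,0) -> (10,0) [heading=0, draw]
Final: pos=(10,0), heading=0, 1 segment(s) drawn

Answer: 10 0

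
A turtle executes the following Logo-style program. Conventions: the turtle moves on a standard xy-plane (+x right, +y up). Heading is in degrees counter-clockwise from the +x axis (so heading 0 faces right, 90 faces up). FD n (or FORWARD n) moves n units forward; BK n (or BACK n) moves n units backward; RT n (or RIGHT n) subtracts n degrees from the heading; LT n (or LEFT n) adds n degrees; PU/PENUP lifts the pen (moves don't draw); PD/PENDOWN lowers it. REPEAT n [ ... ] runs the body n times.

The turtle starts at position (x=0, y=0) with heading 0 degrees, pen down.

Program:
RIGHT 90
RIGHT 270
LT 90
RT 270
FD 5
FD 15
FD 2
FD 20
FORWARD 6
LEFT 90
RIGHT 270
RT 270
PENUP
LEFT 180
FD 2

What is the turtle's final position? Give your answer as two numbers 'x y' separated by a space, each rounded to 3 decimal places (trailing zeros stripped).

Executing turtle program step by step:
Start: pos=(0,0), heading=0, pen down
RT 90: heading 0 -> 270
RT 270: heading 270 -> 0
LT 90: heading 0 -> 90
RT 270: heading 90 -> 180
FD 5: (0,0) -> (-5,0) [heading=180, draw]
FD 15: (-5,0) -> (-20,0) [heading=180, draw]
FD 2: (-20,0) -> (-22,0) [heading=180, draw]
FD 20: (-22,0) -> (-42,0) [heading=180, draw]
FD 6: (-42,0) -> (-48,0) [heading=180, draw]
LT 90: heading 180 -> 270
RT 270: heading 270 -> 0
RT 270: heading 0 -> 90
PU: pen up
LT 180: heading 90 -> 270
FD 2: (-48,0) -> (-48,-2) [heading=270, move]
Final: pos=(-48,-2), heading=270, 5 segment(s) drawn

Answer: -48 -2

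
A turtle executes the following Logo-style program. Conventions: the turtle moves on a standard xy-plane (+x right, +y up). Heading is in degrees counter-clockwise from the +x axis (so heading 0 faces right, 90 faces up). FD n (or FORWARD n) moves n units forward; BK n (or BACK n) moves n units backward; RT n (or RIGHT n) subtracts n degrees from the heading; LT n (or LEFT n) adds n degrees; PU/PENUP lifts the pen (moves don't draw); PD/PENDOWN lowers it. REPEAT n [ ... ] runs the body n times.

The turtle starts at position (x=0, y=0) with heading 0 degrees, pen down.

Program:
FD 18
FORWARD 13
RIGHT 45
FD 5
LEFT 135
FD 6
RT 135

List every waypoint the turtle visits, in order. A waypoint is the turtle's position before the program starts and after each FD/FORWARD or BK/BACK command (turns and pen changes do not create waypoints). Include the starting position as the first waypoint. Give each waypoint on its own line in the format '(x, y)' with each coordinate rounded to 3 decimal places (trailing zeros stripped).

Answer: (0, 0)
(18, 0)
(31, 0)
(34.536, -3.536)
(34.536, 2.464)

Derivation:
Executing turtle program step by step:
Start: pos=(0,0), heading=0, pen down
FD 18: (0,0) -> (18,0) [heading=0, draw]
FD 13: (18,0) -> (31,0) [heading=0, draw]
RT 45: heading 0 -> 315
FD 5: (31,0) -> (34.536,-3.536) [heading=315, draw]
LT 135: heading 315 -> 90
FD 6: (34.536,-3.536) -> (34.536,2.464) [heading=90, draw]
RT 135: heading 90 -> 315
Final: pos=(34.536,2.464), heading=315, 4 segment(s) drawn
Waypoints (5 total):
(0, 0)
(18, 0)
(31, 0)
(34.536, -3.536)
(34.536, 2.464)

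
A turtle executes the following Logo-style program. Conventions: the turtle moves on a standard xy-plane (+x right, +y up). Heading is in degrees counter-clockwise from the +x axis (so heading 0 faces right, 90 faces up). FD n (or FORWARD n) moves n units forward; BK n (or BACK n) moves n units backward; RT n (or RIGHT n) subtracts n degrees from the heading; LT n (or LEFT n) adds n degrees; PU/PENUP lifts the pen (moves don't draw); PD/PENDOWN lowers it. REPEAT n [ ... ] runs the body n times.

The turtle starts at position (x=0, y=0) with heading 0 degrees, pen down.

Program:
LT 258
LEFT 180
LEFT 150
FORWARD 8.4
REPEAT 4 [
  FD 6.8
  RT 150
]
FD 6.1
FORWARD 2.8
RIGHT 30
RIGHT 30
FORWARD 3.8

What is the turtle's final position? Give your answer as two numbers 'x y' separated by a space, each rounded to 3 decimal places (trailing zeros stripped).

Answer: -1.829 -12.026

Derivation:
Executing turtle program step by step:
Start: pos=(0,0), heading=0, pen down
LT 258: heading 0 -> 258
LT 180: heading 258 -> 78
LT 150: heading 78 -> 228
FD 8.4: (0,0) -> (-5.621,-6.242) [heading=228, draw]
REPEAT 4 [
  -- iteration 1/4 --
  FD 6.8: (-5.621,-6.242) -> (-10.171,-11.296) [heading=228, draw]
  RT 150: heading 228 -> 78
  -- iteration 2/4 --
  FD 6.8: (-10.171,-11.296) -> (-8.757,-4.644) [heading=78, draw]
  RT 150: heading 78 -> 288
  -- iteration 3/4 --
  FD 6.8: (-8.757,-4.644) -> (-6.656,-11.112) [heading=288, draw]
  RT 150: heading 288 -> 138
  -- iteration 4/4 --
  FD 6.8: (-6.656,-11.112) -> (-11.709,-6.561) [heading=138, draw]
  RT 150: heading 138 -> 348
]
FD 6.1: (-11.709,-6.561) -> (-5.742,-7.83) [heading=348, draw]
FD 2.8: (-5.742,-7.83) -> (-3.004,-8.412) [heading=348, draw]
RT 30: heading 348 -> 318
RT 30: heading 318 -> 288
FD 3.8: (-3.004,-8.412) -> (-1.829,-12.026) [heading=288, draw]
Final: pos=(-1.829,-12.026), heading=288, 8 segment(s) drawn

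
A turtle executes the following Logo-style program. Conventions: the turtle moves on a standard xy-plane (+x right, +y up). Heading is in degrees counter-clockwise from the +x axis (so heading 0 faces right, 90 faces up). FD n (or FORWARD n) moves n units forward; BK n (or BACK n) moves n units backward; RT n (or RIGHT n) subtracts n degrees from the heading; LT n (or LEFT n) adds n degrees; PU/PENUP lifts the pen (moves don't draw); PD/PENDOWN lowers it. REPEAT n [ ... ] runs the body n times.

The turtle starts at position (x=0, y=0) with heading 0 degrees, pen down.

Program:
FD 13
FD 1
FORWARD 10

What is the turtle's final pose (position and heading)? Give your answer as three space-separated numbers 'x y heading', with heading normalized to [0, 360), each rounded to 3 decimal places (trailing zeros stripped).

Executing turtle program step by step:
Start: pos=(0,0), heading=0, pen down
FD 13: (0,0) -> (13,0) [heading=0, draw]
FD 1: (13,0) -> (14,0) [heading=0, draw]
FD 10: (14,0) -> (24,0) [heading=0, draw]
Final: pos=(24,0), heading=0, 3 segment(s) drawn

Answer: 24 0 0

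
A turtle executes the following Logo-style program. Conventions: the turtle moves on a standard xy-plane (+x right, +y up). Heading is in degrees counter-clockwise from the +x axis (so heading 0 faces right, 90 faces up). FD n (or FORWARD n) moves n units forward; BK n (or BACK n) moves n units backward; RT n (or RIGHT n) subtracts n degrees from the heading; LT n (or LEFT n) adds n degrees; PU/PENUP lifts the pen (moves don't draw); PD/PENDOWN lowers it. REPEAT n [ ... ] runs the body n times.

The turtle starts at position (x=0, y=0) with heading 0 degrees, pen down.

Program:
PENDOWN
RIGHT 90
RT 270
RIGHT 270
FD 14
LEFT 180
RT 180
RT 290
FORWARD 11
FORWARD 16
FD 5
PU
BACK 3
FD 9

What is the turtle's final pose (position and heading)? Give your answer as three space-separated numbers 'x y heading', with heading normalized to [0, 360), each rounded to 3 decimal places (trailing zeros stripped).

Answer: -35.708 26.997 160

Derivation:
Executing turtle program step by step:
Start: pos=(0,0), heading=0, pen down
PD: pen down
RT 90: heading 0 -> 270
RT 270: heading 270 -> 0
RT 270: heading 0 -> 90
FD 14: (0,0) -> (0,14) [heading=90, draw]
LT 180: heading 90 -> 270
RT 180: heading 270 -> 90
RT 290: heading 90 -> 160
FD 11: (0,14) -> (-10.337,17.762) [heading=160, draw]
FD 16: (-10.337,17.762) -> (-25.372,23.235) [heading=160, draw]
FD 5: (-25.372,23.235) -> (-30.07,24.945) [heading=160, draw]
PU: pen up
BK 3: (-30.07,24.945) -> (-27.251,23.919) [heading=160, move]
FD 9: (-27.251,23.919) -> (-35.708,26.997) [heading=160, move]
Final: pos=(-35.708,26.997), heading=160, 4 segment(s) drawn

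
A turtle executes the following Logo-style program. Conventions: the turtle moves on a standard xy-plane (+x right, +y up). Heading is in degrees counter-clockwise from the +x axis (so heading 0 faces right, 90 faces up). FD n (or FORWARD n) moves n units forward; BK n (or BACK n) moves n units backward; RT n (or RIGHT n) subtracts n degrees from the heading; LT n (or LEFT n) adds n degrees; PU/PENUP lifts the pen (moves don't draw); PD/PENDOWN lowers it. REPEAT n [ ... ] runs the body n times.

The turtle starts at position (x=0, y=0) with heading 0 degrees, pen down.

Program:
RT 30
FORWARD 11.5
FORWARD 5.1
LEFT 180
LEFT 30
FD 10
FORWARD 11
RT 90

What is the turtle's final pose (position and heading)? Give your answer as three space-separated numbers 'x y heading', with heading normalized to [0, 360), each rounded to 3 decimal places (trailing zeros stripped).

Answer: -6.624 -8.3 90

Derivation:
Executing turtle program step by step:
Start: pos=(0,0), heading=0, pen down
RT 30: heading 0 -> 330
FD 11.5: (0,0) -> (9.959,-5.75) [heading=330, draw]
FD 5.1: (9.959,-5.75) -> (14.376,-8.3) [heading=330, draw]
LT 180: heading 330 -> 150
LT 30: heading 150 -> 180
FD 10: (14.376,-8.3) -> (4.376,-8.3) [heading=180, draw]
FD 11: (4.376,-8.3) -> (-6.624,-8.3) [heading=180, draw]
RT 90: heading 180 -> 90
Final: pos=(-6.624,-8.3), heading=90, 4 segment(s) drawn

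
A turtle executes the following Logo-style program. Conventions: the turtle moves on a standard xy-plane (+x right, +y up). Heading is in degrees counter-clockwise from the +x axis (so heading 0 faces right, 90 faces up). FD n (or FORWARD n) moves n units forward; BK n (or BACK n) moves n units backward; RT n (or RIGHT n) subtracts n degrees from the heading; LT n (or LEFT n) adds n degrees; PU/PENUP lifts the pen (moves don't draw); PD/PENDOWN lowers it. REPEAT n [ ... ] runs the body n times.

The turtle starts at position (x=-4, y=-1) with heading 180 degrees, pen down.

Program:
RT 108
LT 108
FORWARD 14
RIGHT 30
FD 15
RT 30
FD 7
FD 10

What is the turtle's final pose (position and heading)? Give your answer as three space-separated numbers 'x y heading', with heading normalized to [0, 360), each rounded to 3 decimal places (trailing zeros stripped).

Answer: -39.49 21.222 120

Derivation:
Executing turtle program step by step:
Start: pos=(-4,-1), heading=180, pen down
RT 108: heading 180 -> 72
LT 108: heading 72 -> 180
FD 14: (-4,-1) -> (-18,-1) [heading=180, draw]
RT 30: heading 180 -> 150
FD 15: (-18,-1) -> (-30.99,6.5) [heading=150, draw]
RT 30: heading 150 -> 120
FD 7: (-30.99,6.5) -> (-34.49,12.562) [heading=120, draw]
FD 10: (-34.49,12.562) -> (-39.49,21.222) [heading=120, draw]
Final: pos=(-39.49,21.222), heading=120, 4 segment(s) drawn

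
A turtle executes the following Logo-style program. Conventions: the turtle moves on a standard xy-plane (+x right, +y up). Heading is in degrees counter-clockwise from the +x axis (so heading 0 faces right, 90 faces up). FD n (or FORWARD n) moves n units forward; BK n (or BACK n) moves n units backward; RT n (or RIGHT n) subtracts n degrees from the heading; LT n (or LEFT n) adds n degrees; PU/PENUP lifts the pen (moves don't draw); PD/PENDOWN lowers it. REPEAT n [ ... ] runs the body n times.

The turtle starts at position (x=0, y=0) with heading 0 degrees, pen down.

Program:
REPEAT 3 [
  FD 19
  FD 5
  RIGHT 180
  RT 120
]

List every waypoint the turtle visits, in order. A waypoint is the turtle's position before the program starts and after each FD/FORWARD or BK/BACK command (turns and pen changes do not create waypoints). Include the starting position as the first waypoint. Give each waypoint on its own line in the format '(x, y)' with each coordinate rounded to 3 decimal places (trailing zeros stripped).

Answer: (0, 0)
(19, 0)
(24, 0)
(33.5, 16.454)
(36, 20.785)
(26.5, 37.239)
(24, 41.569)

Derivation:
Executing turtle program step by step:
Start: pos=(0,0), heading=0, pen down
REPEAT 3 [
  -- iteration 1/3 --
  FD 19: (0,0) -> (19,0) [heading=0, draw]
  FD 5: (19,0) -> (24,0) [heading=0, draw]
  RT 180: heading 0 -> 180
  RT 120: heading 180 -> 60
  -- iteration 2/3 --
  FD 19: (24,0) -> (33.5,16.454) [heading=60, draw]
  FD 5: (33.5,16.454) -> (36,20.785) [heading=60, draw]
  RT 180: heading 60 -> 240
  RT 120: heading 240 -> 120
  -- iteration 3/3 --
  FD 19: (36,20.785) -> (26.5,37.239) [heading=120, draw]
  FD 5: (26.5,37.239) -> (24,41.569) [heading=120, draw]
  RT 180: heading 120 -> 300
  RT 120: heading 300 -> 180
]
Final: pos=(24,41.569), heading=180, 6 segment(s) drawn
Waypoints (7 total):
(0, 0)
(19, 0)
(24, 0)
(33.5, 16.454)
(36, 20.785)
(26.5, 37.239)
(24, 41.569)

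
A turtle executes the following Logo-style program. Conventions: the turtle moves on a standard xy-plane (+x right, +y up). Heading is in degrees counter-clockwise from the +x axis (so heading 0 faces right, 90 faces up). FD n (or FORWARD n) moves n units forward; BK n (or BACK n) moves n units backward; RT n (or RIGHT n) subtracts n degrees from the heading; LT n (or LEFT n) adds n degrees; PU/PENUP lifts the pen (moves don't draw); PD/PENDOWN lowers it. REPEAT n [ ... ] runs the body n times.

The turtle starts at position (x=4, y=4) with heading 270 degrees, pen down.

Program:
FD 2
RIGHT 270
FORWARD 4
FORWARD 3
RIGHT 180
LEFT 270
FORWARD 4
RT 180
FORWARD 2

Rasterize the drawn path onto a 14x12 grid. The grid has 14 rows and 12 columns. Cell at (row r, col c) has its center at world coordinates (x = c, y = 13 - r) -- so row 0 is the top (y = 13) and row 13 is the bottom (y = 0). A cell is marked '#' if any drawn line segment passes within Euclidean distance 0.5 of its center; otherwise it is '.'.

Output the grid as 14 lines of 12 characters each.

Segment 0: (4,4) -> (4,2)
Segment 1: (4,2) -> (8,2)
Segment 2: (8,2) -> (11,2)
Segment 3: (11,2) -> (11,6)
Segment 4: (11,6) -> (11,4)

Answer: ............
............
............
............
............
............
............
...........#
...........#
....#......#
....#......#
....########
............
............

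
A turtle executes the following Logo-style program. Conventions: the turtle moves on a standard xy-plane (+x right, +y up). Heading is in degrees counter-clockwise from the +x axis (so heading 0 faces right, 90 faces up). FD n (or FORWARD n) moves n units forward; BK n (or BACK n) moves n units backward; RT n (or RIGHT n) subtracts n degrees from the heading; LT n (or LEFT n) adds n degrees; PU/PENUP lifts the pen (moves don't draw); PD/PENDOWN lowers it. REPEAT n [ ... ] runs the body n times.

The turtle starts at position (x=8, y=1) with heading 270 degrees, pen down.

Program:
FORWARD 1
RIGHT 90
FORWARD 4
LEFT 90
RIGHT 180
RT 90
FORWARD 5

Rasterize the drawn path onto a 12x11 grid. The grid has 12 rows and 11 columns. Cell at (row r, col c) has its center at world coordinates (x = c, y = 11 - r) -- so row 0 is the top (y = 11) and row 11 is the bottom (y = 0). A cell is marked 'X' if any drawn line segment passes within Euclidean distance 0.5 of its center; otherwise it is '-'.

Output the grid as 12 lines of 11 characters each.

Answer: -----------
-----------
-----------
-----------
-----------
-----------
-----------
-----------
-----------
-----------
--------X--
----XXXXXX-

Derivation:
Segment 0: (8,1) -> (8,0)
Segment 1: (8,0) -> (4,0)
Segment 2: (4,0) -> (9,0)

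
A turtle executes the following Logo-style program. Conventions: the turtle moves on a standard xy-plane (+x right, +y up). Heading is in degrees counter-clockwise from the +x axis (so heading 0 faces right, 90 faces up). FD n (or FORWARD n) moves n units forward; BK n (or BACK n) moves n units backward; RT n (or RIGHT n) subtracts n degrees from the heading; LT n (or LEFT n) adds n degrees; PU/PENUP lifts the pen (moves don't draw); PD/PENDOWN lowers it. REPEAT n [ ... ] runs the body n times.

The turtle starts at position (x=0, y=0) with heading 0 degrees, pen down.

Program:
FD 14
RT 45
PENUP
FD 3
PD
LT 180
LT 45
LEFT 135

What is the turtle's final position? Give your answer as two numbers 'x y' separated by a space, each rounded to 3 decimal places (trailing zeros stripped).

Executing turtle program step by step:
Start: pos=(0,0), heading=0, pen down
FD 14: (0,0) -> (14,0) [heading=0, draw]
RT 45: heading 0 -> 315
PU: pen up
FD 3: (14,0) -> (16.121,-2.121) [heading=315, move]
PD: pen down
LT 180: heading 315 -> 135
LT 45: heading 135 -> 180
LT 135: heading 180 -> 315
Final: pos=(16.121,-2.121), heading=315, 1 segment(s) drawn

Answer: 16.121 -2.121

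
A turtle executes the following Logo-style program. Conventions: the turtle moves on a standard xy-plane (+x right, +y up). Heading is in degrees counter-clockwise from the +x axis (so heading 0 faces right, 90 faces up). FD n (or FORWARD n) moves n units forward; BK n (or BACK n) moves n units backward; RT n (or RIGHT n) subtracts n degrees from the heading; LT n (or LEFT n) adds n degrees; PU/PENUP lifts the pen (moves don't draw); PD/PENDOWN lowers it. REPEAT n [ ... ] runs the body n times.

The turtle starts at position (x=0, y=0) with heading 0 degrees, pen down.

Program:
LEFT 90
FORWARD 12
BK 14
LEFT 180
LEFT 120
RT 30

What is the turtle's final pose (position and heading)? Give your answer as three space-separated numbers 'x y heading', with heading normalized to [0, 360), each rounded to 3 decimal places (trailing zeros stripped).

Answer: 0 -2 0

Derivation:
Executing turtle program step by step:
Start: pos=(0,0), heading=0, pen down
LT 90: heading 0 -> 90
FD 12: (0,0) -> (0,12) [heading=90, draw]
BK 14: (0,12) -> (0,-2) [heading=90, draw]
LT 180: heading 90 -> 270
LT 120: heading 270 -> 30
RT 30: heading 30 -> 0
Final: pos=(0,-2), heading=0, 2 segment(s) drawn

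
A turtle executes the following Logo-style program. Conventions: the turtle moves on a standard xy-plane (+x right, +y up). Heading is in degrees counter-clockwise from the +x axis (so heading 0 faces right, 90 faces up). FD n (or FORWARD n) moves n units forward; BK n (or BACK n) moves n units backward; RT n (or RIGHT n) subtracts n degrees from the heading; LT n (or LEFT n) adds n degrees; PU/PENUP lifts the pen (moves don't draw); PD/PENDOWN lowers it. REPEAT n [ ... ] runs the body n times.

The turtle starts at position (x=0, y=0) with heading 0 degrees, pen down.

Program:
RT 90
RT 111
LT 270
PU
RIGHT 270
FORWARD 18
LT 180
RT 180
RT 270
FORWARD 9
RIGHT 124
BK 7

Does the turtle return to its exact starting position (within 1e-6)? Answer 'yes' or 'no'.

Executing turtle program step by step:
Start: pos=(0,0), heading=0, pen down
RT 90: heading 0 -> 270
RT 111: heading 270 -> 159
LT 270: heading 159 -> 69
PU: pen up
RT 270: heading 69 -> 159
FD 18: (0,0) -> (-16.804,6.451) [heading=159, move]
LT 180: heading 159 -> 339
RT 180: heading 339 -> 159
RT 270: heading 159 -> 249
FD 9: (-16.804,6.451) -> (-20.03,-1.952) [heading=249, move]
RT 124: heading 249 -> 125
BK 7: (-20.03,-1.952) -> (-16.015,-7.686) [heading=125, move]
Final: pos=(-16.015,-7.686), heading=125, 0 segment(s) drawn

Start position: (0, 0)
Final position: (-16.015, -7.686)
Distance = 17.763; >= 1e-6 -> NOT closed

Answer: no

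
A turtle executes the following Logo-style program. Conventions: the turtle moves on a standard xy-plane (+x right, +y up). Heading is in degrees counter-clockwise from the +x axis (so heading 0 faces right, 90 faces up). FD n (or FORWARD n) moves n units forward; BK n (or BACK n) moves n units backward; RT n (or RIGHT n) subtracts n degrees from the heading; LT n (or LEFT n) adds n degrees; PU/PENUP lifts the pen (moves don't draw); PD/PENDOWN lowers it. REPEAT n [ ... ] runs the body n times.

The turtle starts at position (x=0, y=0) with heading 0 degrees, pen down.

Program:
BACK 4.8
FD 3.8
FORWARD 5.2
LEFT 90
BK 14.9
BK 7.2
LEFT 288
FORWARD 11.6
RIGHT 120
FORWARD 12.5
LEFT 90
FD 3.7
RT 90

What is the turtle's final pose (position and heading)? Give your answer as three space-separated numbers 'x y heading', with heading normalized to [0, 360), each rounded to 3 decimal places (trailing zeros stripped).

Executing turtle program step by step:
Start: pos=(0,0), heading=0, pen down
BK 4.8: (0,0) -> (-4.8,0) [heading=0, draw]
FD 3.8: (-4.8,0) -> (-1,0) [heading=0, draw]
FD 5.2: (-1,0) -> (4.2,0) [heading=0, draw]
LT 90: heading 0 -> 90
BK 14.9: (4.2,0) -> (4.2,-14.9) [heading=90, draw]
BK 7.2: (4.2,-14.9) -> (4.2,-22.1) [heading=90, draw]
LT 288: heading 90 -> 18
FD 11.6: (4.2,-22.1) -> (15.232,-18.515) [heading=18, draw]
RT 120: heading 18 -> 258
FD 12.5: (15.232,-18.515) -> (12.633,-30.742) [heading=258, draw]
LT 90: heading 258 -> 348
FD 3.7: (12.633,-30.742) -> (16.253,-31.512) [heading=348, draw]
RT 90: heading 348 -> 258
Final: pos=(16.253,-31.512), heading=258, 8 segment(s) drawn

Answer: 16.253 -31.512 258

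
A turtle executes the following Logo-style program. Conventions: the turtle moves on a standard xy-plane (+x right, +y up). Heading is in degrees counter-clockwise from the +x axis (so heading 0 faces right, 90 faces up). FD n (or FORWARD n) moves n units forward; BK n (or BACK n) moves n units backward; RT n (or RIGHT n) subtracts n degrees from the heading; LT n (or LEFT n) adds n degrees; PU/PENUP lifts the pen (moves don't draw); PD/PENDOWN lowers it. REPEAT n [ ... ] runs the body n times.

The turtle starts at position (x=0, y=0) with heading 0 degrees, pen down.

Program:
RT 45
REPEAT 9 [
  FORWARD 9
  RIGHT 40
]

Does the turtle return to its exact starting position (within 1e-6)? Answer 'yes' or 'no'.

Executing turtle program step by step:
Start: pos=(0,0), heading=0, pen down
RT 45: heading 0 -> 315
REPEAT 9 [
  -- iteration 1/9 --
  FD 9: (0,0) -> (6.364,-6.364) [heading=315, draw]
  RT 40: heading 315 -> 275
  -- iteration 2/9 --
  FD 9: (6.364,-6.364) -> (7.148,-15.33) [heading=275, draw]
  RT 40: heading 275 -> 235
  -- iteration 3/9 --
  FD 9: (7.148,-15.33) -> (1.986,-22.702) [heading=235, draw]
  RT 40: heading 235 -> 195
  -- iteration 4/9 --
  FD 9: (1.986,-22.702) -> (-6.707,-25.031) [heading=195, draw]
  RT 40: heading 195 -> 155
  -- iteration 5/9 --
  FD 9: (-6.707,-25.031) -> (-14.864,-21.228) [heading=155, draw]
  RT 40: heading 155 -> 115
  -- iteration 6/9 --
  FD 9: (-14.864,-21.228) -> (-18.667,-13.071) [heading=115, draw]
  RT 40: heading 115 -> 75
  -- iteration 7/9 --
  FD 9: (-18.667,-13.071) -> (-16.338,-4.378) [heading=75, draw]
  RT 40: heading 75 -> 35
  -- iteration 8/9 --
  FD 9: (-16.338,-4.378) -> (-8.966,0.784) [heading=35, draw]
  RT 40: heading 35 -> 355
  -- iteration 9/9 --
  FD 9: (-8.966,0.784) -> (0,0) [heading=355, draw]
  RT 40: heading 355 -> 315
]
Final: pos=(0,0), heading=315, 9 segment(s) drawn

Start position: (0, 0)
Final position: (0, 0)
Distance = 0; < 1e-6 -> CLOSED

Answer: yes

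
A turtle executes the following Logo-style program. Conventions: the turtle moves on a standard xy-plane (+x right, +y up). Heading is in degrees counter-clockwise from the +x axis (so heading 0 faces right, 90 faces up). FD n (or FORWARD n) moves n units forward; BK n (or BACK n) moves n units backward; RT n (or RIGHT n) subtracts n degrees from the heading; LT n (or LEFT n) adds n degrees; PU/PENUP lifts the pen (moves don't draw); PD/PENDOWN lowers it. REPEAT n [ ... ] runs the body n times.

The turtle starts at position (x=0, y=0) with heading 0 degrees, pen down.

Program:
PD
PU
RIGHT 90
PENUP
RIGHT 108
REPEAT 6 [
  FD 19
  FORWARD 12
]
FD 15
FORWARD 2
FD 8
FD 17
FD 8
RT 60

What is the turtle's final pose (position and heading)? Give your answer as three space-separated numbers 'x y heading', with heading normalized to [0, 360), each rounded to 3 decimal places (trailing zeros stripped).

Executing turtle program step by step:
Start: pos=(0,0), heading=0, pen down
PD: pen down
PU: pen up
RT 90: heading 0 -> 270
PU: pen up
RT 108: heading 270 -> 162
REPEAT 6 [
  -- iteration 1/6 --
  FD 19: (0,0) -> (-18.07,5.871) [heading=162, move]
  FD 12: (-18.07,5.871) -> (-29.483,9.58) [heading=162, move]
  -- iteration 2/6 --
  FD 19: (-29.483,9.58) -> (-47.553,15.451) [heading=162, move]
  FD 12: (-47.553,15.451) -> (-58.966,19.159) [heading=162, move]
  -- iteration 3/6 --
  FD 19: (-58.966,19.159) -> (-77.036,25.03) [heading=162, move]
  FD 12: (-77.036,25.03) -> (-88.448,28.739) [heading=162, move]
  -- iteration 4/6 --
  FD 19: (-88.448,28.739) -> (-106.518,34.61) [heading=162, move]
  FD 12: (-106.518,34.61) -> (-117.931,38.318) [heading=162, move]
  -- iteration 5/6 --
  FD 19: (-117.931,38.318) -> (-136.001,44.189) [heading=162, move]
  FD 12: (-136.001,44.189) -> (-147.414,47.898) [heading=162, move]
  -- iteration 6/6 --
  FD 19: (-147.414,47.898) -> (-165.484,53.769) [heading=162, move]
  FD 12: (-165.484,53.769) -> (-176.897,57.477) [heading=162, move]
]
FD 15: (-176.897,57.477) -> (-191.162,62.112) [heading=162, move]
FD 2: (-191.162,62.112) -> (-193.064,62.73) [heading=162, move]
FD 8: (-193.064,62.73) -> (-200.673,65.203) [heading=162, move]
FD 17: (-200.673,65.203) -> (-216.841,70.456) [heading=162, move]
FD 8: (-216.841,70.456) -> (-224.449,72.928) [heading=162, move]
RT 60: heading 162 -> 102
Final: pos=(-224.449,72.928), heading=102, 0 segment(s) drawn

Answer: -224.449 72.928 102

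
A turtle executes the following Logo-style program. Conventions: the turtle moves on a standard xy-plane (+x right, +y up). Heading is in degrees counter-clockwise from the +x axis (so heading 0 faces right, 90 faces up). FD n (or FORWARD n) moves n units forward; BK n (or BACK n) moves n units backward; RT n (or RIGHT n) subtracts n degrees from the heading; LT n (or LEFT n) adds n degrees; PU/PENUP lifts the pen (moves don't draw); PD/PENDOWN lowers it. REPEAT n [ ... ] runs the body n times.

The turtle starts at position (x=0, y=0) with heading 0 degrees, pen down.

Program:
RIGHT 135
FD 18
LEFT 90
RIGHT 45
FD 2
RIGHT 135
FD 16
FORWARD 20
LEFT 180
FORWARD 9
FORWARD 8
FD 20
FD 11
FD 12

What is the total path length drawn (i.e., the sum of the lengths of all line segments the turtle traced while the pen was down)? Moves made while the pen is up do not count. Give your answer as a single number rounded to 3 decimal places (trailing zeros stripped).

Executing turtle program step by step:
Start: pos=(0,0), heading=0, pen down
RT 135: heading 0 -> 225
FD 18: (0,0) -> (-12.728,-12.728) [heading=225, draw]
LT 90: heading 225 -> 315
RT 45: heading 315 -> 270
FD 2: (-12.728,-12.728) -> (-12.728,-14.728) [heading=270, draw]
RT 135: heading 270 -> 135
FD 16: (-12.728,-14.728) -> (-24.042,-3.414) [heading=135, draw]
FD 20: (-24.042,-3.414) -> (-38.184,10.728) [heading=135, draw]
LT 180: heading 135 -> 315
FD 9: (-38.184,10.728) -> (-31.82,4.364) [heading=315, draw]
FD 8: (-31.82,4.364) -> (-26.163,-1.293) [heading=315, draw]
FD 20: (-26.163,-1.293) -> (-12.021,-15.435) [heading=315, draw]
FD 11: (-12.021,-15.435) -> (-4.243,-23.213) [heading=315, draw]
FD 12: (-4.243,-23.213) -> (4.243,-31.698) [heading=315, draw]
Final: pos=(4.243,-31.698), heading=315, 9 segment(s) drawn

Segment lengths:
  seg 1: (0,0) -> (-12.728,-12.728), length = 18
  seg 2: (-12.728,-12.728) -> (-12.728,-14.728), length = 2
  seg 3: (-12.728,-14.728) -> (-24.042,-3.414), length = 16
  seg 4: (-24.042,-3.414) -> (-38.184,10.728), length = 20
  seg 5: (-38.184,10.728) -> (-31.82,4.364), length = 9
  seg 6: (-31.82,4.364) -> (-26.163,-1.293), length = 8
  seg 7: (-26.163,-1.293) -> (-12.021,-15.435), length = 20
  seg 8: (-12.021,-15.435) -> (-4.243,-23.213), length = 11
  seg 9: (-4.243,-23.213) -> (4.243,-31.698), length = 12
Total = 116

Answer: 116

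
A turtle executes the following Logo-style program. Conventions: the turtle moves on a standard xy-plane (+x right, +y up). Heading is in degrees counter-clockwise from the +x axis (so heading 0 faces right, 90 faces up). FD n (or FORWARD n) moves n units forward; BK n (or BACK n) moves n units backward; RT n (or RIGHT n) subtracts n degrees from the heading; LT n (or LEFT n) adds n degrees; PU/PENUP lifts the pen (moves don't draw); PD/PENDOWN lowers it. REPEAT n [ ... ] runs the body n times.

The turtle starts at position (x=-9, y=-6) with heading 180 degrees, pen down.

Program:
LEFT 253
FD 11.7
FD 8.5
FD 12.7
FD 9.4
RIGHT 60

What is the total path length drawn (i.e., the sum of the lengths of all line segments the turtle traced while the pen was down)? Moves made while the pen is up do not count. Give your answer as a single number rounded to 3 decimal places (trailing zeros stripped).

Executing turtle program step by step:
Start: pos=(-9,-6), heading=180, pen down
LT 253: heading 180 -> 73
FD 11.7: (-9,-6) -> (-5.579,5.189) [heading=73, draw]
FD 8.5: (-5.579,5.189) -> (-3.094,13.317) [heading=73, draw]
FD 12.7: (-3.094,13.317) -> (0.619,25.462) [heading=73, draw]
FD 9.4: (0.619,25.462) -> (3.367,34.452) [heading=73, draw]
RT 60: heading 73 -> 13
Final: pos=(3.367,34.452), heading=13, 4 segment(s) drawn

Segment lengths:
  seg 1: (-9,-6) -> (-5.579,5.189), length = 11.7
  seg 2: (-5.579,5.189) -> (-3.094,13.317), length = 8.5
  seg 3: (-3.094,13.317) -> (0.619,25.462), length = 12.7
  seg 4: (0.619,25.462) -> (3.367,34.452), length = 9.4
Total = 42.3

Answer: 42.3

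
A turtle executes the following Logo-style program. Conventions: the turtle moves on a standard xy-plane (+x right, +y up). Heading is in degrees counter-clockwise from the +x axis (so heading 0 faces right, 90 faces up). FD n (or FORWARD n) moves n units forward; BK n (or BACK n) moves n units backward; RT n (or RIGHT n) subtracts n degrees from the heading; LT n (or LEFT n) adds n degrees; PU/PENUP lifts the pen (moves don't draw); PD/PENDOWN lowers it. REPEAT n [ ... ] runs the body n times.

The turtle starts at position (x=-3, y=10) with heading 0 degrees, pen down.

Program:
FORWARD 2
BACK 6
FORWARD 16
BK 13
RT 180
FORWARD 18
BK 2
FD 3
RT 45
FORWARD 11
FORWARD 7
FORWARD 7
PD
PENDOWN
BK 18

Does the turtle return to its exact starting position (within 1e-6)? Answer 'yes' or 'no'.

Answer: no

Derivation:
Executing turtle program step by step:
Start: pos=(-3,10), heading=0, pen down
FD 2: (-3,10) -> (-1,10) [heading=0, draw]
BK 6: (-1,10) -> (-7,10) [heading=0, draw]
FD 16: (-7,10) -> (9,10) [heading=0, draw]
BK 13: (9,10) -> (-4,10) [heading=0, draw]
RT 180: heading 0 -> 180
FD 18: (-4,10) -> (-22,10) [heading=180, draw]
BK 2: (-22,10) -> (-20,10) [heading=180, draw]
FD 3: (-20,10) -> (-23,10) [heading=180, draw]
RT 45: heading 180 -> 135
FD 11: (-23,10) -> (-30.778,17.778) [heading=135, draw]
FD 7: (-30.778,17.778) -> (-35.728,22.728) [heading=135, draw]
FD 7: (-35.728,22.728) -> (-40.678,27.678) [heading=135, draw]
PD: pen down
PD: pen down
BK 18: (-40.678,27.678) -> (-27.95,14.95) [heading=135, draw]
Final: pos=(-27.95,14.95), heading=135, 11 segment(s) drawn

Start position: (-3, 10)
Final position: (-27.95, 14.95)
Distance = 25.436; >= 1e-6 -> NOT closed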